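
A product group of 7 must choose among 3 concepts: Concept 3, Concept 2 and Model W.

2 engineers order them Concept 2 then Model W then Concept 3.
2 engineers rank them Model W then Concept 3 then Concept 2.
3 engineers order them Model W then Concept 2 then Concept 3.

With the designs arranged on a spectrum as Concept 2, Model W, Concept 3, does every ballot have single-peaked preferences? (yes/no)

yes

Axis positions: Concept 2=1, Model W=2, Concept 3=3.
Bloc 1 (peak Concept 2 at position 1): ranking walks positions 1-2-3, expanding outward from the peak — single-peaked.
Bloc 2 (peak Model W at position 2): ranking walks positions 2-3-1, expanding outward from the peak — single-peaked.
Bloc 3 (peak Model W at position 2): ranking walks positions 2-1-3, expanding outward from the peak — single-peaked.
Every ranking is single-peaked on this axis.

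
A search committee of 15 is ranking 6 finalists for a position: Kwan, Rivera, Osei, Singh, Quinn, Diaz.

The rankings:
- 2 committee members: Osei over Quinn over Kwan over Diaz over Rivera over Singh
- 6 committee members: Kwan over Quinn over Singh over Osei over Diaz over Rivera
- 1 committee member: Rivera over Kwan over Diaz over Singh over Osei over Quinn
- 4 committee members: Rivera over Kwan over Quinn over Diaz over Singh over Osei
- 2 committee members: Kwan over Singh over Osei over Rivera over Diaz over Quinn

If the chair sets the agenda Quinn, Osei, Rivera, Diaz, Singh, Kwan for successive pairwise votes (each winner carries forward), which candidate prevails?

Round 1: Quinn vs Osei — 10–5, Quinn advances.
Round 2: Quinn vs Rivera — 8–7, Quinn advances.
Round 3: Quinn vs Diaz — 12–3, Quinn advances.
Round 4: Quinn vs Singh — 12–3, Quinn advances.
Round 5: Quinn vs Kwan — 2–13, Kwan advances.
Kwan survives the agenda.

Kwan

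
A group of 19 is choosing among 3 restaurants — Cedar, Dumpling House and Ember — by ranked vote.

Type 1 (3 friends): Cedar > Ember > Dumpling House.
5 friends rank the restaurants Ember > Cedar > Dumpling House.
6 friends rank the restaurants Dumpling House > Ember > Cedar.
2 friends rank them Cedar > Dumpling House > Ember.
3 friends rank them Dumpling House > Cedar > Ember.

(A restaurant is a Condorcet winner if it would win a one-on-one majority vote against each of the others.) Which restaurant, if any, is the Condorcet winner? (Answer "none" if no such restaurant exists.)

none

Pairwise majorities:
Cedar–Dumpling House: Cedar 10–9.
Cedar vs Ember: Ember wins 11–8.
Dumpling House vs Ember: Dumpling House wins 11–8.
Each restaurant drops at least one matchup (Cedar loses to Ember; Dumpling House loses to Cedar; Ember loses to Dumpling House); the cycle Cedar → Dumpling House → Ember → Cedar rules out a Condorcet winner.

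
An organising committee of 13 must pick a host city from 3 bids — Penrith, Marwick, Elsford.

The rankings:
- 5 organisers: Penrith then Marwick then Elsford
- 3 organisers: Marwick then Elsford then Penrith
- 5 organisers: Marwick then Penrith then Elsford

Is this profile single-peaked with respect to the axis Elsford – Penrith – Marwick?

Axis positions: Elsford=1, Penrith=2, Marwick=3.
Type 1 (peak Penrith at position 2): ranking walks positions 2-3-1, expanding outward from the peak — single-peaked.
Type 2: ranking walks positions 3-1-2; Elsford is ranked above Penrith even though Penrith lies between Elsford and the peak Marwick on the axis — preferences dip and rise again. Not single-peaked.
Type 3 (peak Marwick at position 3): ranking walks positions 3-2-1, expanding outward from the peak — single-peaked.
Type 2 violates single-peakedness, so the profile is not single-peaked on this axis.

no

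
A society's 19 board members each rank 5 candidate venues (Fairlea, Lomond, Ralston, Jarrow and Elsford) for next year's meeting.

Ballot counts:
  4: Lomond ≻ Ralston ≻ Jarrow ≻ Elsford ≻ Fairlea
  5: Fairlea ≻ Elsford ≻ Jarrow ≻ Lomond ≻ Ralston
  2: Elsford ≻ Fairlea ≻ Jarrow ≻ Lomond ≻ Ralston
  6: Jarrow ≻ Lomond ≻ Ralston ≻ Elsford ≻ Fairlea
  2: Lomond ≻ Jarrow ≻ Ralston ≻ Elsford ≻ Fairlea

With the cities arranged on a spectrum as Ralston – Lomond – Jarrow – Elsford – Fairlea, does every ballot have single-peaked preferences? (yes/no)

yes

Axis positions: Ralston=1, Lomond=2, Jarrow=3, Elsford=4, Fairlea=5.
Type 1 (peak Lomond at position 2): ranking walks positions 2-1-3-4-5, expanding outward from the peak — single-peaked.
Type 2 (peak Fairlea at position 5): ranking walks positions 5-4-3-2-1, expanding outward from the peak — single-peaked.
Type 3 (peak Elsford at position 4): ranking walks positions 4-5-3-2-1, expanding outward from the peak — single-peaked.
Type 4 (peak Jarrow at position 3): ranking walks positions 3-2-1-4-5, expanding outward from the peak — single-peaked.
Type 5 (peak Lomond at position 2): ranking walks positions 2-3-1-4-5, expanding outward from the peak — single-peaked.
Every ranking is single-peaked on this axis.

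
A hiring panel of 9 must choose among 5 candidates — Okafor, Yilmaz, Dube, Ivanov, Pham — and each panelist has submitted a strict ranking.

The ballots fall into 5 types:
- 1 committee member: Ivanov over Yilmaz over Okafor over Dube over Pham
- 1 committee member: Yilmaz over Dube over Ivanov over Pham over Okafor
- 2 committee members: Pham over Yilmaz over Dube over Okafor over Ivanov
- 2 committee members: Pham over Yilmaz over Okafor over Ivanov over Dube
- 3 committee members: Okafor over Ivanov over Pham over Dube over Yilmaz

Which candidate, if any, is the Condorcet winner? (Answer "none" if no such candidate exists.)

none

Head-to-head results (9 committee members):
Okafor vs Yilmaz: Yilmaz, 6–3.
Okafor vs Dube: Okafor wins 6–3.
Okafor–Ivanov: Okafor 7–2.
Okafor vs Pham: Pham, 5–4.
Yilmaz vs Dube: Yilmaz wins 6–3.
Yilmaz vs Ivanov: Yilmaz, 5–4.
Yilmaz–Pham: Pham 7–2.
Dube vs Ivanov: Ivanov, 6–3.
Dube–Pham: Pham 7–2.
Ivanov vs Pham: Ivanov, 5–4.
Each candidate drops at least one matchup (Okafor loses to Yilmaz; Yilmaz loses to Pham; Dube loses to Okafor; Ivanov loses to Okafor; Pham loses to Ivanov); the cycle Okafor → Ivanov → Pham → Okafor rules out a Condorcet winner.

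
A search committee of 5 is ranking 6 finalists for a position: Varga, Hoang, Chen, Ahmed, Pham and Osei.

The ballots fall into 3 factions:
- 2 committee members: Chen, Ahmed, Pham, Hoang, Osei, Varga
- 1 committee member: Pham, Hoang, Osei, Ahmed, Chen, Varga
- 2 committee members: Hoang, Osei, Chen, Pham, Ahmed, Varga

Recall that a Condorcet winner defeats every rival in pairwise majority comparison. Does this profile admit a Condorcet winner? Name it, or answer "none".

Check each pair by majority over 5 ballots:
Varga vs Hoang: 0 for Varga, 5 for Hoang — Hoang by 5–0.
Varga vs Chen: Varga is ranked higher on 0 ballots, Chen on 5. Chen wins 5–0.
Varga vs Ahmed: Varga is ranked higher on 0 ballots, Ahmed on 5. Ahmed wins 5–0.
Varga vs Pham: Varga is ranked higher on 0 ballots, Pham on 5. Pham wins 5–0.
Varga vs Osei: Varga preferred on 0 ballots; Osei wins 5–0.
Hoang vs Chen: 1+2 = 3 for Hoang, 2 for Chen — Hoang by 3–2.
Hoang vs Ahmed: 1+2 = 3 for Hoang, 2 for Ahmed — Hoang by 3–2.
Hoang vs Pham: Hoang preferred on 2 ballots; Pham wins 3–2.
Hoang vs Osei: Hoang preferred on 2+1+2 = 5 ballots; Hoang wins 5–0.
Chen vs Ahmed: 4 to 1, Chen.
Chen vs Pham: Chen preferred on 2+2 = 4 ballots; Chen wins 4–1.
Chen vs Osei: 2 for Chen, 3 for Osei — Osei by 3–2.
Ahmed vs Pham: Ahmed is ranked higher on 2 ballots, Pham on 3. Pham wins 3–2.
Ahmed vs Osei: Ahmed is ranked higher on 2 ballots, Osei on 3. Osei wins 3–2.
Pham vs Osei: 3 to 2, Pham.
Every candidate loses at least once (Varga loses to Hoang; Hoang loses to Pham; Chen loses to Hoang; Ahmed loses to Hoang; Pham loses to Chen; Osei loses to Hoang). The majority relation contains the cycle Hoang → Chen → Pham → Hoang, so there is no Condorcet winner.

none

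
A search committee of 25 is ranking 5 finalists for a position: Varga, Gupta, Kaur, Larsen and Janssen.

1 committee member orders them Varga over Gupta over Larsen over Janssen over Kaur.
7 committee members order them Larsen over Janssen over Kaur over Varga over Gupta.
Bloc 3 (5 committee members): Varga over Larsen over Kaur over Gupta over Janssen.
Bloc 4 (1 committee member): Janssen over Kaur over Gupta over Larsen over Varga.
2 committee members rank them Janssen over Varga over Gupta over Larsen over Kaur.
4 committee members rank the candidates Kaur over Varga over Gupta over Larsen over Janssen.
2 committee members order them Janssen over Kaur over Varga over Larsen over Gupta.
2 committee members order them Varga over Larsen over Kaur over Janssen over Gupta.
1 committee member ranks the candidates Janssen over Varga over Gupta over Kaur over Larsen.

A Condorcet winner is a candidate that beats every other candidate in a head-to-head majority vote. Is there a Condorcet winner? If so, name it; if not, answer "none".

Head-to-head results (25 committee members):
Varga vs Gupta: Varga is ranked higher on 24 ballots, Gupta on 1. Varga wins 24–1.
Varga vs Kaur: Varga is ranked higher on 1+5+2+2+1 = 11 ballots, Kaur on 14. Kaur wins 14–11.
Varga vs Larsen: 17 to 8, Varga.
Varga vs Janssen: 1+5+4+2 = 12 for Varga, 13 for Janssen — Janssen by 13–12.
Gupta vs Kaur: Gupta preferred on 1+2+1 = 4 ballots; Kaur wins 21–4.
Gupta vs Larsen: Gupta is ranked higher on 1+1+2+4+1 = 9 ballots, Larsen on 16. Larsen wins 16–9.
Gupta vs Janssen: 10 to 15, Janssen.
Kaur vs Larsen: 1+4+2+1 = 8 for Kaur, 17 for Larsen — Larsen by 17–8.
Kaur vs Janssen: Kaur is ranked higher on 5+4+2 = 11 ballots, Janssen on 14. Janssen wins 14–11.
Larsen vs Janssen: 19 to 6, Larsen.
Each candidate drops at least one matchup (Varga loses to Kaur; Gupta loses to Varga; Kaur loses to Larsen; Larsen loses to Varga; Janssen loses to Larsen); the cycle Varga → Larsen → Kaur → Varga rules out a Condorcet winner.

none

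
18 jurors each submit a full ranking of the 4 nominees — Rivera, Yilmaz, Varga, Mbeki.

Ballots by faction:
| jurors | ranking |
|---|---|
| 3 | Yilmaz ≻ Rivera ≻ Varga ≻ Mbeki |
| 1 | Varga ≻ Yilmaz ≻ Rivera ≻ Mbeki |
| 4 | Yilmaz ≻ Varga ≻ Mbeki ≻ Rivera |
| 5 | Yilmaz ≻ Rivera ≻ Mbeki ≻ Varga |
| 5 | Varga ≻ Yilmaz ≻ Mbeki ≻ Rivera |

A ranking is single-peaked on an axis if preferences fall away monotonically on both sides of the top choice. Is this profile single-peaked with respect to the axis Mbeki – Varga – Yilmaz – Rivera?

Axis positions: Mbeki=1, Varga=2, Yilmaz=3, Rivera=4.
Faction 1 (peak Yilmaz at position 3): ranking walks positions 3-4-2-1, expanding outward from the peak — single-peaked.
Faction 2 (peak Varga at position 2): ranking walks positions 2-3-4-1, expanding outward from the peak — single-peaked.
Faction 3 (peak Yilmaz at position 3): ranking walks positions 3-2-1-4, expanding outward from the peak — single-peaked.
Faction 4: ranking walks positions 3-4-1-2; Mbeki is ranked above Varga even though Varga lies between Mbeki and the peak Yilmaz on the axis — preferences dip and rise again. Not single-peaked.
Faction 5 (peak Varga at position 2): ranking walks positions 2-3-1-4, expanding outward from the peak — single-peaked.
Faction 4 violates single-peakedness, so the profile is not single-peaked on this axis.

no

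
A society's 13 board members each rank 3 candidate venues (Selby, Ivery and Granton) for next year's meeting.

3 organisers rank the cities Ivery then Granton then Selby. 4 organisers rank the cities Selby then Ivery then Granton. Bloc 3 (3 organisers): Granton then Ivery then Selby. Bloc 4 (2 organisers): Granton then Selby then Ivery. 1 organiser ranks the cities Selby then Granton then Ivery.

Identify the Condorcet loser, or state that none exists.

Pairwise majorities:
Selby–Ivery: Selby 7–6.
Selby–Granton: Granton 8–5.
Ivery vs Granton: Ivery preferred on 3+4 = 7 ballots; Ivery wins 7–6.
No city is winless: Selby beats Ivery; Ivery beats Granton; Granton beats Selby. There is no Condorcet loser.

none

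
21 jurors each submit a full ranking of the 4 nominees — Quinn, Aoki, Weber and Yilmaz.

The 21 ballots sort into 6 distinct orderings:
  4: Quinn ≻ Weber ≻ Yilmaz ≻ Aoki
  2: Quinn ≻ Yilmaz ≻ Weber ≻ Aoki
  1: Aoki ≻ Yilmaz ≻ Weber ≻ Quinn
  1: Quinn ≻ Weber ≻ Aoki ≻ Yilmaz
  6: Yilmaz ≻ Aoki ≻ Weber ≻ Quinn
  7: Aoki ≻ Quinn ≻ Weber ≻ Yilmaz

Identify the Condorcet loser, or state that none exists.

none

Head-to-head results (21 jurors):
Quinn vs Aoki: 4+2+1 = 7 for Quinn, 14 for Aoki — Aoki by 14–7.
Quinn vs Weber: Quinn is ranked higher on 4+2+1+7 = 14 ballots, Weber on 7. Quinn wins 14–7.
Quinn vs Yilmaz: 4+2+1+7 = 14 for Quinn, 7 for Yilmaz — Quinn by 14–7.
Aoki vs Weber: Aoki is ranked higher on 1+6+7 = 14 ballots, Weber on 7. Aoki wins 14–7.
Aoki vs Yilmaz: Aoki is ranked higher on 1+1+7 = 9 ballots, Yilmaz on 12. Yilmaz wins 12–9.
Weber vs Yilmaz: Weber, 12–9.
Every nominee wins at least one matchup (Quinn beats Weber; Aoki beats Quinn; Weber beats Yilmaz; Yilmaz beats Aoki), so there is no Condorcet loser.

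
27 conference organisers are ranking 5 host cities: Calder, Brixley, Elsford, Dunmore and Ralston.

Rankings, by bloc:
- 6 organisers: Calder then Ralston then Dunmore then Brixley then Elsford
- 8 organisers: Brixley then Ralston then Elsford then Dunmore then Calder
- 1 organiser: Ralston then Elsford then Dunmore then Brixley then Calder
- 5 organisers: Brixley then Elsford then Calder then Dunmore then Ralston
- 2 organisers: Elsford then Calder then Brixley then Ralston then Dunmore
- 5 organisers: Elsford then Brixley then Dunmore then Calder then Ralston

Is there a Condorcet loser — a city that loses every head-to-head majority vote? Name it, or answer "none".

none

Pairwise majorities:
Calder vs Brixley: Brixley, 19–8.
Calder vs Elsford: Calder is ranked higher on 6 ballots, Elsford on 21. Elsford wins 21–6.
Calder vs Dunmore: Calder preferred on 6+5+2 = 13 ballots; Dunmore wins 14–13.
Calder–Ralston: Calder 18–9.
Brixley vs Elsford: Brixley preferred on 6+8+5 = 19 ballots; Brixley wins 19–8.
Brixley vs Dunmore: Brixley, 20–7.
Brixley vs Ralston: Brixley preferred on 8+5+2+5 = 20 ballots; Brixley wins 20–7.
Elsford vs Dunmore: Elsford wins 21–6.
Elsford vs Ralston: 12 to 15, Ralston.
Dunmore–Ralston: Ralston 17–10.
No city is winless: Calder beats Ralston; Brixley beats Calder; Elsford beats Calder; Dunmore beats Calder; Ralston beats Elsford. There is no Condorcet loser.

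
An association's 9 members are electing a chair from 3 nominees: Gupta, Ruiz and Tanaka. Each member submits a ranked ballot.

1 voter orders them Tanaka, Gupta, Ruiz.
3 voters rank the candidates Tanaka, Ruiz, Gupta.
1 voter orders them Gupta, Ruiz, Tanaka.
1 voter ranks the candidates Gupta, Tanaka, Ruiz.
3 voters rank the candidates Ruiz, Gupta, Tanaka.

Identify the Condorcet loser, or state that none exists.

Head-to-head results (9 voters):
Gupta vs Ruiz: Ruiz, 6–3.
Gupta vs Tanaka: Gupta preferred on 1+1+3 = 5 ballots; Gupta wins 5–4.
Ruiz vs Tanaka: 4 to 5, Tanaka.
Every candidate wins at least one matchup (Gupta beats Tanaka; Ruiz beats Gupta; Tanaka beats Ruiz), so there is no Condorcet loser.

none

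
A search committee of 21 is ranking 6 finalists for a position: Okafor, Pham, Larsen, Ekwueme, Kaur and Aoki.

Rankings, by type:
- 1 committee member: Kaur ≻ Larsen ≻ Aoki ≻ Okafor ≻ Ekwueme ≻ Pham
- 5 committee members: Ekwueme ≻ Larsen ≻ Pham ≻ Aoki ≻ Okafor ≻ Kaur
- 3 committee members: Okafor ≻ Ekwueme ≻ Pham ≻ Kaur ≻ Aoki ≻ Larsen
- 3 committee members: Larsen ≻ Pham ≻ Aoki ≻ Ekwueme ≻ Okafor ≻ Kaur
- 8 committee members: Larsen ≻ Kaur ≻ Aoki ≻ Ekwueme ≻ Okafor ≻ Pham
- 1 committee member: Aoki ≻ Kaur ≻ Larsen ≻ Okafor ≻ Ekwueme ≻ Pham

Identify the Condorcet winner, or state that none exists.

Larsen

Check each pair by majority over 21 ballots:
Okafor vs Pham: Okafor preferred on 1+3+8+1 = 13 ballots; Okafor wins 13–8.
Okafor vs Larsen: 3 for Okafor, 18 for Larsen — Larsen by 18–3.
Okafor vs Ekwueme: Ekwueme, 16–5.
Okafor vs Kaur: Okafor preferred on 5+3+3 = 11 ballots; Okafor wins 11–10.
Okafor vs Aoki: Aoki, 18–3.
Pham vs Larsen: Pham is ranked higher on 3 ballots, Larsen on 18. Larsen wins 18–3.
Pham vs Ekwueme: 3 to 18, Ekwueme.
Pham vs Kaur: 5+3+3 = 11 for Pham, 10 for Kaur — Pham by 11–10.
Pham vs Aoki: Pham, 11–10.
Larsen–Ekwueme: Larsen 13–8.
Larsen–Kaur: Larsen 16–5.
Larsen vs Aoki: 1+5+3+8 = 17 for Larsen, 4 for Aoki — Larsen by 17–4.
Ekwueme vs Kaur: Ekwueme wins 11–10.
Ekwueme vs Aoki: Aoki wins 13–8.
Kaur vs Aoki: Kaur, 12–9.
Larsen wins every pairwise contest, so Larsen is the Condorcet winner.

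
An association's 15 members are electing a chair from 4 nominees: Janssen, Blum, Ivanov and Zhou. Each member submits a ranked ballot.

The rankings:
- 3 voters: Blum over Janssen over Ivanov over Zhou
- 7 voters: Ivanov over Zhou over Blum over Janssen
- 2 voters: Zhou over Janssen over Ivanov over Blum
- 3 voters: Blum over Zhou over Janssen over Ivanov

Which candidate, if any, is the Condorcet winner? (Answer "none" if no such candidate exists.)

none

Head-to-head results (15 voters):
Janssen–Blum: Blum 13–2.
Janssen–Ivanov: Janssen 8–7.
Janssen vs Zhou: 3 for Janssen, 12 for Zhou — Zhou by 12–3.
Blum vs Ivanov: 6 to 9, Ivanov.
Blum vs Zhou: Blum is ranked higher on 3+3 = 6 ballots, Zhou on 9. Zhou wins 9–6.
Ivanov vs Zhou: Ivanov, 10–5.
Every candidate loses at least once (Janssen loses to Blum; Blum loses to Ivanov; Ivanov loses to Janssen; Zhou loses to Ivanov). The majority relation contains the cycle Janssen > Ivanov > Blum > Janssen, so there is no Condorcet winner.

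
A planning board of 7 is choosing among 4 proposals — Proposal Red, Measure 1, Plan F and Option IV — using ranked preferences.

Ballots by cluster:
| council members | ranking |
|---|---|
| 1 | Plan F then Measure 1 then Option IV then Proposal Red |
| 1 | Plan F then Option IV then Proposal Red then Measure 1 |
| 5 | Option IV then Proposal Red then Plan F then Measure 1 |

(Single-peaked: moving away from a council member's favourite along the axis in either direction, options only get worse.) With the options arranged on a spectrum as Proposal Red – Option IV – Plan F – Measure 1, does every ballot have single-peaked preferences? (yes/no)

Axis positions: Proposal Red=1, Option IV=2, Plan F=3, Measure 1=4.
Cluster 1 (peak Plan F at position 3): ranking walks positions 3-4-2-1, expanding outward from the peak — single-peaked.
Cluster 2 (peak Plan F at position 3): ranking walks positions 3-2-1-4, expanding outward from the peak — single-peaked.
Cluster 3 (peak Option IV at position 2): ranking walks positions 2-1-3-4, expanding outward from the peak — single-peaked.
Every ranking is single-peaked on this axis.

yes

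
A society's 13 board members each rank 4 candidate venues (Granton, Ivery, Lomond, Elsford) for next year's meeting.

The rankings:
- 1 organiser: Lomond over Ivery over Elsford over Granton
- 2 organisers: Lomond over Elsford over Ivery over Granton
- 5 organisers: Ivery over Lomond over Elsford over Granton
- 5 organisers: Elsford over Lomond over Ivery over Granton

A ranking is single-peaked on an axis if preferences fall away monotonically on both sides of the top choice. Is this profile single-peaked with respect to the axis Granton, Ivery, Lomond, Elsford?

Axis positions: Granton=1, Ivery=2, Lomond=3, Elsford=4.
Cluster 1 (peak Lomond at position 3): ranking walks positions 3-2-4-1, expanding outward from the peak — single-peaked.
Cluster 2 (peak Lomond at position 3): ranking walks positions 3-4-2-1, expanding outward from the peak — single-peaked.
Cluster 3 (peak Ivery at position 2): ranking walks positions 2-3-4-1, expanding outward from the peak — single-peaked.
Cluster 4 (peak Elsford at position 4): ranking walks positions 4-3-2-1, expanding outward from the peak — single-peaked.
Every ranking is single-peaked on this axis.

yes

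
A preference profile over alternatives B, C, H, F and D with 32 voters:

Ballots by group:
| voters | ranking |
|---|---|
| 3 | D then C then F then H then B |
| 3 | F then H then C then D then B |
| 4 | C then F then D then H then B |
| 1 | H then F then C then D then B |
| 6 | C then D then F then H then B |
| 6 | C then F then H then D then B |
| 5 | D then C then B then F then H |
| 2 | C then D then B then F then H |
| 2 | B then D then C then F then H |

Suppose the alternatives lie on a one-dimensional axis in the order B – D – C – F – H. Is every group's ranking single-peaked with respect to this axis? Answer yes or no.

Axis positions: B=1, D=2, C=3, F=4, H=5.
Group 1 (peak D at position 2): ranking walks positions 2-3-4-5-1, expanding outward from the peak — single-peaked.
Group 2 (peak F at position 4): ranking walks positions 4-5-3-2-1, expanding outward from the peak — single-peaked.
Group 3 (peak C at position 3): ranking walks positions 3-4-2-5-1, expanding outward from the peak — single-peaked.
Group 4 (peak H at position 5): ranking walks positions 5-4-3-2-1, expanding outward from the peak — single-peaked.
Group 5 (peak C at position 3): ranking walks positions 3-2-4-5-1, expanding outward from the peak — single-peaked.
Group 6 (peak C at position 3): ranking walks positions 3-4-5-2-1, expanding outward from the peak — single-peaked.
Group 7 (peak D at position 2): ranking walks positions 2-3-1-4-5, expanding outward from the peak — single-peaked.
Group 8 (peak C at position 3): ranking walks positions 3-2-1-4-5, expanding outward from the peak — single-peaked.
Group 9 (peak B at position 1): ranking walks positions 1-2-3-4-5, expanding outward from the peak — single-peaked.
Every ranking is single-peaked on this axis.

yes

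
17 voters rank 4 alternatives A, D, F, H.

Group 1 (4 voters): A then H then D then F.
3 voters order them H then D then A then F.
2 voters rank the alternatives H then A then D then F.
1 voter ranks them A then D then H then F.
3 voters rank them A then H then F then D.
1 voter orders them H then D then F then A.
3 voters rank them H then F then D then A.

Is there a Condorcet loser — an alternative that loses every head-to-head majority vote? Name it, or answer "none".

F

Pairwise majorities:
A vs D: A wins 10–7.
A–F: A 13–4.
A vs H: A preferred on 4+1+3 = 8 ballots; H wins 9–8.
D vs F: D, 11–6.
D vs H: 1 for D, 16 for H — H by 16–1.
F vs H: H wins 17–0.
F is beaten in every head-to-head and is the Condorcet loser.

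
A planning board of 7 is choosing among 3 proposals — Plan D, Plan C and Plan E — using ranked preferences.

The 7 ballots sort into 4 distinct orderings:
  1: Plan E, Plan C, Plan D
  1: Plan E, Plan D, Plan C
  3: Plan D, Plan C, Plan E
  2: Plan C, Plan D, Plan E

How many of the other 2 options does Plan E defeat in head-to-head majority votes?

Plan E against each rival (7 council members):
Plan E vs Plan D: Plan E is ranked higher on 1+1 = 2 ballots, Plan D on 5. Plan D wins 5–2.
Plan E–Plan C: Plan C 5–2.
Plan E beats no one; loses to Plan D, Plan C — 0 pairwise wins.

0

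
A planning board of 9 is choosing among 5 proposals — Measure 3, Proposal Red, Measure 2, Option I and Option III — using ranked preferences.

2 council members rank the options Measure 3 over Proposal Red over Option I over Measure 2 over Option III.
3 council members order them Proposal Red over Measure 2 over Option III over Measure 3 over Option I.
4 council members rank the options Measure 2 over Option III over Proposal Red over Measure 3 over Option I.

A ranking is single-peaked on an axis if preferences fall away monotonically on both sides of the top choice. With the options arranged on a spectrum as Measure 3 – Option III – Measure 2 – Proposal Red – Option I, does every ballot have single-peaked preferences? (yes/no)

no

Axis positions: Measure 3=1, Option III=2, Measure 2=3, Proposal Red=4, Option I=5.
Group 1: ranking walks positions 1-4-5-3-2; Proposal Red is ranked above Option III even though Option III lies between Proposal Red and the peak Measure 3 on the axis — preferences dip and rise again. Not single-peaked.
Group 2 (peak Proposal Red at position 4): ranking walks positions 4-3-2-1-5, expanding outward from the peak — single-peaked.
Group 3 (peak Measure 2 at position 3): ranking walks positions 3-2-4-1-5, expanding outward from the peak — single-peaked.
Group 1 violates single-peakedness, so the profile is not single-peaked on this axis.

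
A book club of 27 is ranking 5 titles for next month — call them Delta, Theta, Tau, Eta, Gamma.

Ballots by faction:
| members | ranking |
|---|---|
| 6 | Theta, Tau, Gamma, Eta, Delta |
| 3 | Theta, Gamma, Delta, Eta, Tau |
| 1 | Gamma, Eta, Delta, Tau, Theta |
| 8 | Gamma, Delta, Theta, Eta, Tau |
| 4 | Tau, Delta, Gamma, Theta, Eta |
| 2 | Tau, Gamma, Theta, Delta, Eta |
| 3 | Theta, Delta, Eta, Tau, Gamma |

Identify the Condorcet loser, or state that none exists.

none

Pairwise majorities:
Delta–Theta: Theta 14–13.
Delta vs Tau: Delta, 15–12.
Delta vs Eta: Delta wins 20–7.
Delta–Gamma: Gamma 20–7.
Theta vs Tau: Theta wins 20–7.
Theta–Eta: Theta 26–1.
Theta–Gamma: Gamma 15–12.
Tau vs Eta: Eta wins 15–12.
Tau vs Gamma: Tau wins 15–12.
Eta vs Gamma: Eta is ranked higher on 3 ballots, Gamma on 24. Gamma wins 24–3.
Each book has at least one pairwise win (Delta beats Tau; Theta beats Delta; Tau beats Gamma; Eta beats Tau; Gamma beats Delta) — no Condorcet loser.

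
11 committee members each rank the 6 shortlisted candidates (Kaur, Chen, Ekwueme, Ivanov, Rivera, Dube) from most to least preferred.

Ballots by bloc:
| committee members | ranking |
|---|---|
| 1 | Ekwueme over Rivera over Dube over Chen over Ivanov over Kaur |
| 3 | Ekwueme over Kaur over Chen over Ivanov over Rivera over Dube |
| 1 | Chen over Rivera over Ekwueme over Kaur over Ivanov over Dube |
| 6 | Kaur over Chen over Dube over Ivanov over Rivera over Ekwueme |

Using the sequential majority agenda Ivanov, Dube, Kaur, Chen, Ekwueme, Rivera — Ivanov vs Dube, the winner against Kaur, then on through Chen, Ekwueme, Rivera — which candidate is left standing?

Round 1: Ivanov vs Dube — 4–7, Dube advances.
Round 2: Dube vs Kaur — 1–10, Kaur advances.
Round 3: Kaur vs Chen — 9–2, Kaur advances.
Round 4: Kaur vs Ekwueme — 6–5, Kaur advances.
Round 5: Kaur vs Rivera — 9–2, Kaur advances.
Kaur survives the agenda.

Kaur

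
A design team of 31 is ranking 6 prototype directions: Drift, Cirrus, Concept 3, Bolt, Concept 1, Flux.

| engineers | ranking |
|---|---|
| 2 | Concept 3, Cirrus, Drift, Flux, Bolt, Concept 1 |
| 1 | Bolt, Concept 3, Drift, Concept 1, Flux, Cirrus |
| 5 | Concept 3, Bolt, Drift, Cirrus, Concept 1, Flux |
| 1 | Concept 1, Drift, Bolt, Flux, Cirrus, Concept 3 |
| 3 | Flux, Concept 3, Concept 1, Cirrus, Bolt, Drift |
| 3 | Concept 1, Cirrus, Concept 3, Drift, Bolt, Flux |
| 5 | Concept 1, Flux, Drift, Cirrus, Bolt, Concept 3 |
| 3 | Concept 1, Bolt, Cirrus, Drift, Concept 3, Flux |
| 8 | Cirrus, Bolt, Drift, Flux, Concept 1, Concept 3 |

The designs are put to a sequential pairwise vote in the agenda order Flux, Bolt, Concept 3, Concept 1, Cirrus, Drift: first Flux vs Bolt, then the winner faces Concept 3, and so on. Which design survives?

Cirrus

Round 1: Flux vs Bolt — 10–21, Bolt advances.
Round 2: Bolt vs Concept 3 — 18–13, Bolt advances.
Round 3: Bolt vs Concept 1 — 16–15, Bolt advances.
Round 4: Bolt vs Cirrus — 10–21, Cirrus advances.
Round 5: Cirrus vs Drift — 19–12, Cirrus advances.
Cirrus survives the agenda.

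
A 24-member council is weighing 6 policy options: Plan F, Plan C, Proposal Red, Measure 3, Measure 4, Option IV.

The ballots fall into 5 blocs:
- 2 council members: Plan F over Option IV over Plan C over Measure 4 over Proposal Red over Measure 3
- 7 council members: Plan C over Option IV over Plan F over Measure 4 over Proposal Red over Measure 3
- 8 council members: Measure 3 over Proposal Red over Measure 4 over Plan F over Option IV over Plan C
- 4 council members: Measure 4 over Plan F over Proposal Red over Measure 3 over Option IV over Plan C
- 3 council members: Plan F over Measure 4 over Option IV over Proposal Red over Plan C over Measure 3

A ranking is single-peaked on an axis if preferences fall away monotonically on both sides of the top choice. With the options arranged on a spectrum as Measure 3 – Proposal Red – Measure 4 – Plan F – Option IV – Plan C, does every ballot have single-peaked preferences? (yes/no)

yes

Axis positions: Measure 3=1, Proposal Red=2, Measure 4=3, Plan F=4, Option IV=5, Plan C=6.
Bloc 1 (peak Plan F at position 4): ranking walks positions 4-5-6-3-2-1, expanding outward from the peak — single-peaked.
Bloc 2 (peak Plan C at position 6): ranking walks positions 6-5-4-3-2-1, expanding outward from the peak — single-peaked.
Bloc 3 (peak Measure 3 at position 1): ranking walks positions 1-2-3-4-5-6, expanding outward from the peak — single-peaked.
Bloc 4 (peak Measure 4 at position 3): ranking walks positions 3-4-2-1-5-6, expanding outward from the peak — single-peaked.
Bloc 5 (peak Plan F at position 4): ranking walks positions 4-3-5-2-6-1, expanding outward from the peak — single-peaked.
Every ranking is single-peaked on this axis.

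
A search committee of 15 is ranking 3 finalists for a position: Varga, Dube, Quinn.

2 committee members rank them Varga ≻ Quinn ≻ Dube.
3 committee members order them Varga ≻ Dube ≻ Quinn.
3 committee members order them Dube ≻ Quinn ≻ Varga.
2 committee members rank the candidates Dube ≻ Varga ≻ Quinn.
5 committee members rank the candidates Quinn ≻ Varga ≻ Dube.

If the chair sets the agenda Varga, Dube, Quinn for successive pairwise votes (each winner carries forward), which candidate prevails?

Quinn

Round 1: Varga vs Dube — 10–5, Varga advances.
Round 2: Varga vs Quinn — 7–8, Quinn advances.
Quinn survives the agenda.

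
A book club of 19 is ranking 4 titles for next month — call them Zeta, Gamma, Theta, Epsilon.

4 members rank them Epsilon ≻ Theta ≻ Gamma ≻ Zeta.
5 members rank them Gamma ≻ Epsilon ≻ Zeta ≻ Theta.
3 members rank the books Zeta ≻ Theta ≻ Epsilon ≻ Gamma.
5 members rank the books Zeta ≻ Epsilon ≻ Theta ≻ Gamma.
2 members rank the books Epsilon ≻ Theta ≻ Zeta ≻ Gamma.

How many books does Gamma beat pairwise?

0

Gamma against each rival (19 members):
Gamma vs Zeta: Zeta, 10–9.
Gamma vs Theta: Gamma preferred on 5 ballots; Theta wins 14–5.
Gamma–Epsilon: Epsilon 14–5.
Gamma beats no one; loses to Zeta, Theta, Epsilon — 0 pairwise wins.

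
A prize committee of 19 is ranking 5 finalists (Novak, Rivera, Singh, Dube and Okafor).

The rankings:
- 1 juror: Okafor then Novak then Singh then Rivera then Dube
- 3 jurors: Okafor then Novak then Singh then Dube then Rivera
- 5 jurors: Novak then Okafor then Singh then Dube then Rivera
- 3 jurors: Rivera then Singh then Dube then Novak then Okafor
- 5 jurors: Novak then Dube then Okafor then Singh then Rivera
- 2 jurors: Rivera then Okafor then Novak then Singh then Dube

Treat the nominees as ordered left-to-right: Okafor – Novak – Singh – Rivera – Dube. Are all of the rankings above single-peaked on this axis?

no

Axis positions: Okafor=1, Novak=2, Singh=3, Rivera=4, Dube=5.
Cluster 1 (peak Okafor at position 1): ranking walks positions 1-2-3-4-5, expanding outward from the peak — single-peaked.
Cluster 2: ranking walks positions 1-2-3-5-4; Dube is ranked above Rivera even though Rivera lies between Dube and the peak Okafor on the axis — preferences dip and rise again. Not single-peaked.
Cluster 3: ranking walks positions 2-1-3-5-4; Dube is ranked above Rivera even though Rivera lies between Dube and the peak Novak on the axis — preferences dip and rise again. Not single-peaked.
Cluster 4 (peak Rivera at position 4): ranking walks positions 4-3-5-2-1, expanding outward from the peak — single-peaked.
Cluster 5: ranking walks positions 2-5-1-3-4; Dube is ranked above Singh even though Singh lies between Dube and the peak Novak on the axis — preferences dip and rise again. Not single-peaked.
Cluster 6: ranking walks positions 4-1-2-3-5; Okafor is ranked above Singh even though Singh lies between Okafor and the peak Rivera on the axis — preferences dip and rise again. Not single-peaked.
Cluster 2 violates single-peakedness, so the profile is not single-peaked on this axis.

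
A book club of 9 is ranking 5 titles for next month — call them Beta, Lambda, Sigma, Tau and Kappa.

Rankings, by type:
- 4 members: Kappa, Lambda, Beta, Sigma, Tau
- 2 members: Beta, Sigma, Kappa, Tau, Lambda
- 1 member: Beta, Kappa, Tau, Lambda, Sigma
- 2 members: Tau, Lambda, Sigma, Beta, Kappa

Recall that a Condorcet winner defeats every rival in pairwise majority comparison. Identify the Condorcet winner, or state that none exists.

none

Pairwise majorities:
Beta vs Lambda: Beta is ranked higher on 2+1 = 3 ballots, Lambda on 6. Lambda wins 6–3.
Beta vs Sigma: Beta is ranked higher on 4+2+1 = 7 ballots, Sigma on 2. Beta wins 7–2.
Beta vs Tau: 4+2+1 = 7 for Beta, 2 for Tau — Beta by 7–2.
Beta vs Kappa: Beta, 5–4.
Lambda vs Sigma: Lambda, 7–2.
Lambda vs Tau: Tau wins 5–4.
Lambda–Kappa: Kappa 7–2.
Sigma vs Tau: Sigma, 6–3.
Sigma–Kappa: Kappa 5–4.
Tau vs Kappa: 2 to 7, Kappa.
No book is unbeaten: Beta loses to Lambda; Lambda loses to Tau; Sigma loses to Beta; Tau loses to Beta; Kappa loses to Beta. In particular Beta → Tau → Lambda → Beta is a majority cycle — no Condorcet winner exists.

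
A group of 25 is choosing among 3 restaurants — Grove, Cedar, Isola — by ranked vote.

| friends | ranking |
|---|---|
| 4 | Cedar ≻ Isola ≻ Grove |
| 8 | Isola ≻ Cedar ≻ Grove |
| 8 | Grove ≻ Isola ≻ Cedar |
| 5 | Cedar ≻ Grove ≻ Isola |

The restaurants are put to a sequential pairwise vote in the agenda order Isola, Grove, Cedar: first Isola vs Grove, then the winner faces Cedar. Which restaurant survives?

Round 1: Isola vs Grove — 12–13, Grove advances.
Round 2: Grove vs Cedar — 8–17, Cedar advances.
Cedar survives the agenda.

Cedar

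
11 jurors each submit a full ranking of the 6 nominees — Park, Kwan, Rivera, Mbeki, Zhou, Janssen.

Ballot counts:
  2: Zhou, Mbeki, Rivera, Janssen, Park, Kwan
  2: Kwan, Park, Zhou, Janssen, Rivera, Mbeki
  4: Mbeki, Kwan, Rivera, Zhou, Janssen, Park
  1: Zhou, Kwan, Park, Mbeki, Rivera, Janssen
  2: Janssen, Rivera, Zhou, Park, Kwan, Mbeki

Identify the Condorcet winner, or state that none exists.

Pairwise majorities:
Park–Kwan: Kwan 7–4.
Park vs Rivera: Rivera wins 8–3.
Park vs Mbeki: 2+1+2 = 5 for Park, 6 for Mbeki — Mbeki by 6–5.
Park vs Zhou: 2 to 9, Zhou.
Park vs Janssen: Park is ranked higher on 2+1 = 3 ballots, Janssen on 8. Janssen wins 8–3.
Kwan vs Rivera: Kwan is ranked higher on 2+4+1 = 7 ballots, Rivera on 4. Kwan wins 7–4.
Kwan vs Mbeki: Mbeki wins 6–5.
Kwan–Zhou: Kwan 6–5.
Kwan vs Janssen: 7 to 4, Kwan.
Rivera vs Mbeki: Rivera preferred on 2+2 = 4 ballots; Mbeki wins 7–4.
Rivera vs Zhou: Rivera wins 6–5.
Rivera vs Janssen: Rivera wins 7–4.
Mbeki vs Zhou: Mbeki preferred on 4 ballots; Zhou wins 7–4.
Mbeki vs Janssen: Mbeki is ranked higher on 2+4+1 = 7 ballots, Janssen on 4. Mbeki wins 7–4.
Zhou–Janssen: Zhou 9–2.
Each nominee drops at least one matchup (Park loses to Kwan; Kwan loses to Mbeki; Rivera loses to Kwan; Mbeki loses to Zhou; Zhou loses to Kwan; Janssen loses to Kwan); the cycle Kwan > Zhou > Mbeki > Kwan rules out a Condorcet winner.

none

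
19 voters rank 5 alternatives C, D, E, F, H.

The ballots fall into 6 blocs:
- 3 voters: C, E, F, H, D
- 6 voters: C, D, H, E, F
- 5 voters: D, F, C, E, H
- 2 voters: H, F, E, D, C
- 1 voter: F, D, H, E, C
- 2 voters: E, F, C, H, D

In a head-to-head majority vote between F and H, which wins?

Ballots ranking F above H: 3 + 5 + 1 + 2 = 11.
Ballots ranking H above F: 19 − 11 = 8.
F wins the head-to-head 11–8.

F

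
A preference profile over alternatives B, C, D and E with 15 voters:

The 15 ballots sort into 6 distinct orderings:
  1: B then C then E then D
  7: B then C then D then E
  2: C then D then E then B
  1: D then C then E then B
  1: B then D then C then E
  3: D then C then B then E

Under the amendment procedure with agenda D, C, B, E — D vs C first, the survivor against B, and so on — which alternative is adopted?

B

Round 1: D vs C — 5–10, C advances.
Round 2: C vs B — 6–9, B advances.
Round 3: B vs E — 12–3, B advances.
B survives the agenda.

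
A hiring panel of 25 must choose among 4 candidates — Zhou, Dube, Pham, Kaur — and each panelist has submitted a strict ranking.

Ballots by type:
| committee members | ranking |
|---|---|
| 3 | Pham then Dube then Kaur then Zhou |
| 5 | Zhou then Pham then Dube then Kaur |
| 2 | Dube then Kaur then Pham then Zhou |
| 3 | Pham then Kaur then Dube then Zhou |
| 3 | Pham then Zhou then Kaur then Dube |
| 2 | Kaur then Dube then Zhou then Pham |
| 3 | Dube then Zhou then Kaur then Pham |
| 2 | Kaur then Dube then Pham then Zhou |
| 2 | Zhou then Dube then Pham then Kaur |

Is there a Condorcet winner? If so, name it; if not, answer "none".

Pairwise majorities:
Zhou vs Dube: Zhou preferred on 5+3+2 = 10 ballots; Dube wins 15–10.
Zhou vs Pham: 12 to 13, Pham.
Zhou vs Kaur: 13 to 12, Zhou.
Dube vs Pham: Dube is ranked higher on 2+2+3+2+2 = 11 ballots, Pham on 14. Pham wins 14–11.
Dube vs Kaur: 15 to 10, Dube.
Pham vs Kaur: Pham preferred on 3+5+3+3+2 = 16 ballots; Pham wins 16–9.
Pham defeats every rival head-to-head and is the Condorcet winner.

Pham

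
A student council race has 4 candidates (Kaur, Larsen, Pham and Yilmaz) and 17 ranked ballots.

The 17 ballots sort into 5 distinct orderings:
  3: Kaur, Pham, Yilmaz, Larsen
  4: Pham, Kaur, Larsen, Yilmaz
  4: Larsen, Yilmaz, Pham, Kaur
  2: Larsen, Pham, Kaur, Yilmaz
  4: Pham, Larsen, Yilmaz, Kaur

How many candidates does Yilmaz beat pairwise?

0

Yilmaz against each rival (17 voters):
Yilmaz vs Kaur: Kaur wins 9–8.
Yilmaz vs Larsen: 3 for Yilmaz, 14 for Larsen — Larsen by 14–3.
Yilmaz vs Pham: Yilmaz is ranked higher on 4 ballots, Pham on 13. Pham wins 13–4.
Yilmaz beats no one; loses to Kaur, Larsen, Pham — 0 pairwise wins.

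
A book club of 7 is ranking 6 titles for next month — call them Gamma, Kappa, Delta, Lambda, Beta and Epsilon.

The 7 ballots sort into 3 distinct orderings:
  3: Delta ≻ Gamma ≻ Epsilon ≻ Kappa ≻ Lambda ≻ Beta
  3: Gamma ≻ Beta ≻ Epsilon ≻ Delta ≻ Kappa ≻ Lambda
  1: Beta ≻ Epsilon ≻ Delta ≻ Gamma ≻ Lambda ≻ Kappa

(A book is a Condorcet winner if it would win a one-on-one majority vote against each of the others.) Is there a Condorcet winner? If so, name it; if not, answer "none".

Pairwise majorities:
Gamma vs Kappa: Gamma, 7–0.
Gamma–Delta: Delta 4–3.
Gamma vs Lambda: Gamma wins 7–0.
Gamma–Beta: Gamma 6–1.
Gamma vs Epsilon: Gamma wins 6–1.
Kappa–Delta: Delta 7–0.
Kappa vs Lambda: Kappa wins 6–1.
Kappa–Beta: Beta 4–3.
Kappa vs Epsilon: Epsilon wins 7–0.
Delta vs Lambda: Delta, 7–0.
Delta–Beta: Beta 4–3.
Delta–Epsilon: Epsilon 4–3.
Lambda vs Beta: Beta, 4–3.
Lambda–Epsilon: Epsilon 7–0.
Beta–Epsilon: Beta 4–3.
Each book drops at least one matchup (Gamma loses to Delta; Kappa loses to Gamma; Delta loses to Beta; Lambda loses to Gamma; Beta loses to Gamma; Epsilon loses to Gamma); the cycle Gamma beats Beta beats Delta beats Gamma rules out a Condorcet winner.

none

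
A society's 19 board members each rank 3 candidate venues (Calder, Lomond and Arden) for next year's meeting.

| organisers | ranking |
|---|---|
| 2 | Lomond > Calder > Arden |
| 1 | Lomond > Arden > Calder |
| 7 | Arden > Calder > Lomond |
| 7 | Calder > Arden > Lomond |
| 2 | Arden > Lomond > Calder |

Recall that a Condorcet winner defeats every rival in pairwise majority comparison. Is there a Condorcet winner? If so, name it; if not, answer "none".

Arden

Check each pair by majority over 19 ballots:
Calder vs Lomond: Calder wins 14–5.
Calder vs Arden: Arden, 10–9.
Lomond vs Arden: Arden, 16–3.
Arden defeats every rival head-to-head and is the Condorcet winner.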